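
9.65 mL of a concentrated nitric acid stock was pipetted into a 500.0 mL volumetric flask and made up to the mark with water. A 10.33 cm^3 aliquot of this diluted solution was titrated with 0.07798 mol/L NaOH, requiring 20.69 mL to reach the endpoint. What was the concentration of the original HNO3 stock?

8.09 M

n(NaOH) = 0.07798 x 0.02069 = 0.001613 mol.
n(HNO3) in the aliquot = 0.001613 mol.
[diluted HNO3] = 0.001613 / 0.01033 = 0.1562 M.
Dilution factor = 500.0/9.650 = 51.81, so [stock] = 0.1562 x 51.81 = 8.09 M.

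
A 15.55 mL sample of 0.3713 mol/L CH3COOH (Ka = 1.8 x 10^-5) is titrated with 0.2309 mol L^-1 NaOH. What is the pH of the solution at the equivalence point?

8.95

n(CH3COOH) = 0.3713 x 0.01555 = 0.005774 mol; V(NaOH) at equivalence = 0.005774/0.2309 = 0.02501 L.
At equivalence all the acid is converted to CH3COO-; total volume = 0.01555 + 0.02501 = 0.04056 L, so [CH3COO-] = 0.005774/0.04056 = 0.1424 M.
Kb = Kw/Ka = 1.0e-14 / 1.8 x 10^-5 = 5.56e-10.
[OH^-] = sqrt(Kb x [CH3COO-]) = sqrt(5.56e-10 x 0.1424) = 8.89e-6 M.
pOH = 5.05, so pH = 14.00 - 5.05 = 8.95.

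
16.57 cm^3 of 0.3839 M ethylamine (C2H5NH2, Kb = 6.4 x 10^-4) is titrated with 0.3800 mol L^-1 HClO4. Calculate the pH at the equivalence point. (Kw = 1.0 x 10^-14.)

n(C2H5NH2) = 0.3839 x 0.01657 = 0.006361 mol; V(HClO4) at equivalence = 0.006361/0.3800 = 0.01674 L.
At equivalence the base is fully converted to C2H5NH3+; total volume = 0.03331 L, so [C2H5NH3+] = 0.006361/0.03331 = 0.1910 M.
Ka(C2H5NH3+) = Kw/Kb = 1.0e-14 / 6.4 x 10^-4 = 1.56e-11.
[H^+] = sqrt(Ka x [C2H5NH3+]) = sqrt(1.56e-11 x 0.1910) = 1.73e-6 M.
pH = -log(1.73e-6) = 5.76.

5.76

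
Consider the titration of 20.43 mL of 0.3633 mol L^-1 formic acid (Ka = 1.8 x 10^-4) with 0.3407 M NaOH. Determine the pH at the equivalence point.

n(HCOOH) = 0.3633 x 0.02043 = 0.007422 mol; V(NaOH) at equivalence = 0.007422/0.3407 = 0.02179 L.
At equivalence all the acid is converted to HCOO-; total volume = 0.02043 + 0.02179 = 0.04222 L, so [HCOO-] = 0.007422/0.04222 = 0.1758 M.
Kb = Kw/Ka = 1.0e-14 / 1.8 x 10^-4 = 5.56e-11.
[OH^-] = sqrt(Kb x [HCOO-]) = sqrt(5.56e-11 x 0.1758) = 3.13e-6 M.
pOH = 5.51, so pH = 14.00 - 5.51 = 8.49.

8.49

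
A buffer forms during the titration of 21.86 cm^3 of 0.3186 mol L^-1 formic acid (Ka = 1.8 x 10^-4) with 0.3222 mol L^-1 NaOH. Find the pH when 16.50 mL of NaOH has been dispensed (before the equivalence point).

4.25

Initial n(HCOOH) = 0.3186 x 0.02186 = 0.006965 mol.
n(NaOH) added = 0.3222 x 0.01650 = 0.005316 mol, converting that many moles of HCOOH to HCOO-.
Remaining n(HCOOH) = 0.001648 mol; n(HCOO-) = 0.005316 mol.
By Henderson-Hasselbalch, pH = pKa + log([A^-]/[HA]) = 3.74 + log(0.005316/0.001648) = 3.74 + (+0.51) = 4.25.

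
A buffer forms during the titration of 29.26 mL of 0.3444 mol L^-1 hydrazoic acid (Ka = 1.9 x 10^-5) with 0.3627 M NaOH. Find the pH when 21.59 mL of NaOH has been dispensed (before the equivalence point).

5.26

Initial n(HN3) = 0.3444 x 0.02926 = 0.01008 mol.
n(NaOH) added = 0.3627 x 0.02159 = 0.007831 mol, converting that many moles of HN3 to N3-.
Remaining n(HN3) = 0.002246 mol; n(N3-) = 0.007831 mol.
By Henderson-Hasselbalch, pH = pKa + log([A^-]/[HA]) = 4.72 + log(0.007831/0.002246) = 4.72 + (+0.54) = 5.26.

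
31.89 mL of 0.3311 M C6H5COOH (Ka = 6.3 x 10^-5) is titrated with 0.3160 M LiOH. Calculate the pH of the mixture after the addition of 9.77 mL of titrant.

Initial n(C6H5COOH) = 0.3311 x 0.03189 = 0.01056 mol.
n(LiOH) added = 0.3160 x 0.009770 = 0.003087 mol, converting that many moles of C6H5COOH to C6H5COO-.
Remaining n(C6H5COOH) = 0.007471 mol; n(C6H5COO-) = 0.003087 mol.
By Henderson-Hasselbalch, pH = pKa + log([A^-]/[HA]) = 4.20 + log(0.003087/0.007471) = 4.20 + (-0.38) = 3.82.

3.82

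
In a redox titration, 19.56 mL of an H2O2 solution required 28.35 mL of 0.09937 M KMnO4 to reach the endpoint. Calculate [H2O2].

0.360 M

n(KMnO4) = 0.09937 x 0.02835 = 0.002817 mol.
From the balanced equation, 2 mol KMnO4 reacts with 5 mol H2O2, so n(H2O2) = 0.002817 x 5/2 = 0.007043 mol.
[H2O2] = 0.007043 / 0.01956 L = 0.360 M.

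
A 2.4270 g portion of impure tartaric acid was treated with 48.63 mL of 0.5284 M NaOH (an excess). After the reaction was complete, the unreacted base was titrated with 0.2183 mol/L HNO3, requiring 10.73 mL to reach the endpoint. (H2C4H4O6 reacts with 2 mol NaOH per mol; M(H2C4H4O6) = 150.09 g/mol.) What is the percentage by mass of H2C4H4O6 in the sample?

Total n(NaOH) added = 0.5284 x 0.04863 = 0.02570 mol.
n(HNO3) used = 0.2183 x 0.01073 = 0.002342 mol, which equals the excess n(NaOH).
So n(NaOH) consumed by the sample = 0.02570 - 0.002342 = 0.02335 mol.
n(H2C4H4O6) = 0.02335 / 2 = 0.01168 mol.
mass H2C4H4O6 = 0.01168 x 150.09 = 1.753 g, so %H2C4H4O6 = 1.753/2.4270 x 100 = 72.2%.

72.2%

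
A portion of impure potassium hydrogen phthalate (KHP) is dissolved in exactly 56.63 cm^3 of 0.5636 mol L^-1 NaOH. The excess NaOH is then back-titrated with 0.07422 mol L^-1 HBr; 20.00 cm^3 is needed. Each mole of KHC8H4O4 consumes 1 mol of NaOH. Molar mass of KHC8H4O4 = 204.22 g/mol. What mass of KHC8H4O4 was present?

6.21 g

Total n(NaOH) added = 0.5636 x 0.05663 = 0.03192 mol.
n(HBr) used = 0.07422 x 0.02000 = 0.001484 mol, which equals the excess n(NaOH).
So n(NaOH) consumed by the sample = 0.03192 - 0.001484 = 0.03043 mol.
n(KHC8H4O4) = 0.03043 / 1 = 0.03043 mol.
mass = 0.03043 mol x 204.22 g/mol = 6.21 g.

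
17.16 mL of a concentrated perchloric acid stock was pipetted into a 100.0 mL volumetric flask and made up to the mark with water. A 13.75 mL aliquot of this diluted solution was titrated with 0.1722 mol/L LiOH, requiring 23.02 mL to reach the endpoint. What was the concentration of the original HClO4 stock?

1.68 M

n(LiOH) = 0.1722 x 0.02302 = 0.003964 mol.
n(HClO4) in the aliquot = 0.003964 mol.
[diluted HClO4] = 0.003964 / 0.01375 = 0.2883 M.
Dilution factor = 100.0/17.16 = 5.828, so [stock] = 0.2883 x 5.828 = 1.68 M.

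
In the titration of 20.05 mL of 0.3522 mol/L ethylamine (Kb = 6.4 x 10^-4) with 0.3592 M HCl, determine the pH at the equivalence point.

n(C2H5NH2) = 0.3522 x 0.02005 = 0.007062 mol; V(HCl) at equivalence = 0.007062/0.3592 = 0.01966 L.
At equivalence the base is fully converted to C2H5NH3+; total volume = 0.03971 L, so [C2H5NH3+] = 0.007062/0.03971 = 0.1778 M.
Ka(C2H5NH3+) = Kw/Kb = 1.0e-14 / 6.4 x 10^-4 = 1.56e-11.
[H^+] = sqrt(Ka x [C2H5NH3+]) = sqrt(1.56e-11 x 0.1778) = 1.67e-6 M.
pH = -log(1.67e-6) = 5.78.

5.78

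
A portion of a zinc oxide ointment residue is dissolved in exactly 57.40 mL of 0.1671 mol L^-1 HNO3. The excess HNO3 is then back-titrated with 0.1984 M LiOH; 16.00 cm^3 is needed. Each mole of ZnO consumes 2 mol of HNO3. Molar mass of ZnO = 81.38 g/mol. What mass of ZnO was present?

0.261 g

Total n(HNO3) added = 0.1671 x 0.05740 = 0.009592 mol.
n(LiOH) used = 0.1984 x 0.01600 = 0.003174 mol, which equals the excess n(HNO3).
So n(HNO3) consumed by the sample = 0.009592 - 0.003174 = 0.006417 mol.
n(ZnO) = 0.006417 / 2 = 0.003209 mol.
mass = 0.003209 mol x 81.38 g/mol = 0.261 g.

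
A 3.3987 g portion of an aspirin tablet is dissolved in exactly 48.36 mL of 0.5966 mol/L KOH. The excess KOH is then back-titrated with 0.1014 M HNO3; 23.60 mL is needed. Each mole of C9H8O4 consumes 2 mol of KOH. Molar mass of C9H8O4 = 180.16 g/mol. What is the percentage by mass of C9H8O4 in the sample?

70.1%

Total n(KOH) added = 0.5966 x 0.04836 = 0.02885 mol.
n(HNO3) used = 0.1014 x 0.02360 = 0.002393 mol, which equals the excess n(KOH).
So n(KOH) consumed by the sample = 0.02885 - 0.002393 = 0.02646 mol.
n(C9H8O4) = 0.02646 / 2 = 0.01323 mol.
mass C9H8O4 = 0.01323 x 180.16 = 2.383 g, so %C9H8O4 = 2.383/3.3987 x 100 = 70.1%.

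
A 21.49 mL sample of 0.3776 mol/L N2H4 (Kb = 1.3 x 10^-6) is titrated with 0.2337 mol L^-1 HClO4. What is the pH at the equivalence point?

n(N2H4) = 0.3776 x 0.02149 = 0.008115 mol; V(HClO4) at equivalence = 0.008115/0.2337 = 0.03472 L.
At equivalence the base is fully converted to N2H5+; total volume = 0.05621 L, so [N2H5+] = 0.008115/0.05621 = 0.1444 M.
Ka(N2H5+) = Kw/Kb = 1.0e-14 / 1.3 x 10^-6 = 7.69e-9.
[H^+] = sqrt(Ka x [N2H5+]) = sqrt(7.69e-9 x 0.1444) = 3.33e-5 M.
pH = -log(3.33e-5) = 4.48.

4.48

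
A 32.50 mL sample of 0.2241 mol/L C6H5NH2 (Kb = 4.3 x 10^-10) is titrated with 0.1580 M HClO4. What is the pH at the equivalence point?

n(C6H5NH2) = 0.2241 x 0.03250 = 0.007283 mol; V(HClO4) at equivalence = 0.007283/0.1580 = 0.04610 L.
At equivalence the base is fully converted to C6H5NH3+; total volume = 0.07860 L, so [C6H5NH3+] = 0.007283/0.07860 = 0.09267 M.
Ka(C6H5NH3+) = Kw/Kb = 1.0e-14 / 4.3 x 10^-10 = 2.33e-5.
[H^+] = sqrt(Ka x [C6H5NH3+]) = sqrt(2.33e-5 x 0.09267) = 0.00147 M.
pH = -log(0.00147) = 2.83.

2.83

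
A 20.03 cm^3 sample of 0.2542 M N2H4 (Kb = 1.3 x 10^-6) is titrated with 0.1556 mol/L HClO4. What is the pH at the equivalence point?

n(N2H4) = 0.2542 x 0.02003 = 0.005092 mol; V(HClO4) at equivalence = 0.005092/0.1556 = 0.03272 L.
At equivalence the base is fully converted to N2H5+; total volume = 0.05275 L, so [N2H5+] = 0.005092/0.05275 = 0.09652 M.
Ka(N2H5+) = Kw/Kb = 1.0e-14 / 1.3 x 10^-6 = 7.69e-9.
[H^+] = sqrt(Ka x [N2H5+]) = sqrt(7.69e-9 x 0.09652) = 2.72e-5 M.
pH = -log(2.72e-5) = 4.56.

4.56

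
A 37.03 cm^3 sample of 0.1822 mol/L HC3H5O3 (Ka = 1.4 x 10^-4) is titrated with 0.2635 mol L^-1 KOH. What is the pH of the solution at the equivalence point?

n(HC3H5O3) = 0.1822 x 0.03703 = 0.006747 mol; V(KOH) at equivalence = 0.006747/0.2635 = 0.02560 L.
At equivalence all the acid is converted to C3H5O3-; total volume = 0.03703 + 0.02560 = 0.06263 L, so [C3H5O3-] = 0.006747/0.06263 = 0.1077 M.
Kb = Kw/Ka = 1.0e-14 / 1.4 x 10^-4 = 7.14e-11.
[OH^-] = sqrt(Kb x [C3H5O3-]) = sqrt(7.14e-11 x 0.1077) = 2.77e-6 M.
pOH = 5.56, so pH = 14.00 - 5.56 = 8.44.

8.44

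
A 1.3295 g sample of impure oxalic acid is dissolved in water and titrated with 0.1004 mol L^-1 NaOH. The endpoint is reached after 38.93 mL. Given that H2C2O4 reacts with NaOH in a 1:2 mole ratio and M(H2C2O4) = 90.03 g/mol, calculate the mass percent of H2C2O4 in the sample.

13.2%

n(NaOH) = 0.1004 x 0.03893 = 0.003909 mol.
n(H2C2O4) = 0.003909 / 2 = 0.001954 mol.
mass of H2C2O4 = 0.001954 x 90.03 = 0.1759 g.
% purity = 0.1759 / 1.3295 x 100 = 13.2%.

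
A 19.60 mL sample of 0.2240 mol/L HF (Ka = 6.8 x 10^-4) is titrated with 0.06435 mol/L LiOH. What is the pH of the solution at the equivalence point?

n(HF) = 0.2240 x 0.01960 = 0.004390 mol; V(LiOH) at equivalence = 0.004390/0.06435 = 0.06823 L.
At equivalence all the acid is converted to F-; total volume = 0.01960 + 0.06823 = 0.08783 L, so [F-] = 0.004390/0.08783 = 0.04999 M.
Kb = Kw/Ka = 1.0e-14 / 6.8 x 10^-4 = 1.47e-11.
[OH^-] = sqrt(Kb x [F-]) = sqrt(1.47e-11 x 0.04999) = 8.57e-7 M.
pOH = 6.07, so pH = 14.00 - 6.07 = 7.93.

7.93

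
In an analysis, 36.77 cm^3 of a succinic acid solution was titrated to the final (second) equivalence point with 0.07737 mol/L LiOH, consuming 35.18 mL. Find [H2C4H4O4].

0.0370 M

n(LiOH) = 0.07737 x 0.03518 = 0.002722 mol.
At the final (second) equivalence point, 2 mol OH^- react per mol H2C4H4O4, so n(H2C4H4O4) = 0.002722 / 2 = 0.001361 mol.
[H2C4H4O4] = 0.001361 / 0.03677 L = 0.0370 M.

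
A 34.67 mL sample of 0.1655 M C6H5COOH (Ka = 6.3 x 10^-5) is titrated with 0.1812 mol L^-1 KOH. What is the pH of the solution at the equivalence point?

8.57

n(C6H5COOH) = 0.1655 x 0.03467 = 0.005738 mol; V(KOH) at equivalence = 0.005738/0.1812 = 0.03167 L.
At equivalence all the acid is converted to C6H5COO-; total volume = 0.03467 + 0.03167 = 0.06634 L, so [C6H5COO-] = 0.005738/0.06634 = 0.08650 M.
Kb = Kw/Ka = 1.0e-14 / 6.3 x 10^-5 = 1.59e-10.
[OH^-] = sqrt(Kb x [C6H5COO-]) = sqrt(1.59e-10 x 0.08650) = 3.71e-6 M.
pOH = 5.43, so pH = 14.00 - 5.43 = 8.57.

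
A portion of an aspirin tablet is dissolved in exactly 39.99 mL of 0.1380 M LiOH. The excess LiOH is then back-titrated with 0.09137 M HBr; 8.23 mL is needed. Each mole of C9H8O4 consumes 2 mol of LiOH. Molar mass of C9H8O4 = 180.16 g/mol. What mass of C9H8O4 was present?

Total n(LiOH) added = 0.1380 x 0.03999 = 0.005519 mol.
n(HBr) used = 0.09137 x 0.008230 = 0.0007520 mol, which equals the excess n(LiOH).
So n(LiOH) consumed by the sample = 0.005519 - 0.0007520 = 0.004767 mol.
n(C9H8O4) = 0.004767 / 2 = 0.002383 mol.
mass = 0.002383 mol x 180.16 g/mol = 0.429 g.

0.429 g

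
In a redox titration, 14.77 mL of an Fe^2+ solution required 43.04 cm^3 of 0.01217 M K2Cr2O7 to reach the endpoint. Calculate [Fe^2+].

0.213 M

n(K2Cr2O7) = 0.01217 x 0.04304 = 0.0005238 mol.
From the balanced equation, 1 mol K2Cr2O7 reacts with 6 mol Fe^2+, so n(Fe^2+) = 0.0005238 x 6/1 = 0.003143 mol.
[Fe^2+] = 0.003143 / 0.01477 L = 0.213 M.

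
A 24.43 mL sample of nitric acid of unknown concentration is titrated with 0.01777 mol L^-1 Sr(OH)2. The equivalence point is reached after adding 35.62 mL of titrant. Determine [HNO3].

0.0518 M

n(Sr(OH)2) delivered = 0.01777 x 0.03562 = 0.0006330 mol.
The reaction is 2 HNO3 + 1 Sr(OH)2, so n(HNO3) = 0.0006330 x 2/1 = 0.001266 mol.
[HNO3] = 0.001266 mol / 0.02443 L = 0.0518 M.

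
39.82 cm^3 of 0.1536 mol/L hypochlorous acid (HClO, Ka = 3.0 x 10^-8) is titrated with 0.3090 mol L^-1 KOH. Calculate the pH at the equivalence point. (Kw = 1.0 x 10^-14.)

n(HClO) = 0.1536 x 0.03982 = 0.006116 mol; V(KOH) at equivalence = 0.006116/0.3090 = 0.01979 L.
At equivalence all the acid is converted to ClO-; total volume = 0.03982 + 0.01979 = 0.05961 L, so [ClO-] = 0.006116/0.05961 = 0.1026 M.
Kb = Kw/Ka = 1.0e-14 / 3.0 x 10^-8 = 3.33e-7.
[OH^-] = sqrt(Kb x [ClO-]) = sqrt(3.33e-7 x 0.1026) = 0.000185 M.
pOH = 3.73, so pH = 14.00 - 3.73 = 10.27.

10.27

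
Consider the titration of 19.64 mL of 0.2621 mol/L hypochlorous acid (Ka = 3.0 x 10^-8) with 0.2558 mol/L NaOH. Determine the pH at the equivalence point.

n(HClO) = 0.2621 x 0.01964 = 0.005148 mol; V(NaOH) at equivalence = 0.005148/0.2558 = 0.02012 L.
At equivalence all the acid is converted to ClO-; total volume = 0.01964 + 0.02012 = 0.03976 L, so [ClO-] = 0.005148/0.03976 = 0.1295 M.
Kb = Kw/Ka = 1.0e-14 / 3.0 x 10^-8 = 3.33e-7.
[OH^-] = sqrt(Kb x [ClO-]) = sqrt(3.33e-7 x 0.1295) = 0.000208 M.
pOH = 3.68, so pH = 14.00 - 3.68 = 10.32.

10.32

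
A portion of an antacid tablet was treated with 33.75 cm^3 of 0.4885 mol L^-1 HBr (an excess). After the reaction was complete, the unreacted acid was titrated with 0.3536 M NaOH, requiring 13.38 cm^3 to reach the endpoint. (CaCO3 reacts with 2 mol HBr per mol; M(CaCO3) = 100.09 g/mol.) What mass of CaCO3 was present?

Total n(HBr) added = 0.4885 x 0.03375 = 0.01649 mol.
n(NaOH) used = 0.3536 x 0.01338 = 0.004731 mol, which equals the excess n(HBr).
So n(HBr) consumed by the sample = 0.01649 - 0.004731 = 0.01176 mol.
n(CaCO3) = 0.01176 / 2 = 0.005878 mol.
mass = 0.005878 mol x 100.09 g/mol = 0.588 g.

0.588 g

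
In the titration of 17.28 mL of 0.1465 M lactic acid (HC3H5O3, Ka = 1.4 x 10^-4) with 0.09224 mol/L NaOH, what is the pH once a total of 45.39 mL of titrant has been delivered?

n(acid) = 0.1465 x 0.01728 = 0.002532 mol; n(NaOH) added = 0.09224 x 0.04539 = 0.004187 mol.
Base is in excess by 0.004187 - 0.002532 = 0.001655 mol in a total volume of 0.06267 L.
[OH^-] = 0.001655/0.06267 = 0.02641 M, so pOH = 1.58 and pH = 14.00 - 1.58 = 12.42.

12.42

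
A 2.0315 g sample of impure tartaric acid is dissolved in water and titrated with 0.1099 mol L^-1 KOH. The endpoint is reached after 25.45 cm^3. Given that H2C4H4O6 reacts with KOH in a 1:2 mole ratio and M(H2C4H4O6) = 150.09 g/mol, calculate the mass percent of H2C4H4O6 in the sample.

10.3%

n(KOH) = 0.1099 x 0.02545 = 0.002797 mol.
n(H2C4H4O6) = 0.002797 / 2 = 0.001398 mol.
mass of H2C4H4O6 = 0.001398 x 150.09 = 0.2099 g.
% purity = 0.2099 / 2.0315 x 100 = 10.3%.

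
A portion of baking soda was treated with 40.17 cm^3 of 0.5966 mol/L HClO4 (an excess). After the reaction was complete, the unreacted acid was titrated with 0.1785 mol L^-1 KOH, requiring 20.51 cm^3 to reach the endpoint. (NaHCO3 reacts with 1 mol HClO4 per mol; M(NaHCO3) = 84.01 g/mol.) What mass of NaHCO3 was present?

1.71 g

Total n(HClO4) added = 0.5966 x 0.04017 = 0.02397 mol.
n(KOH) used = 0.1785 x 0.02051 = 0.003661 mol, which equals the excess n(HClO4).
So n(HClO4) consumed by the sample = 0.02397 - 0.003661 = 0.02030 mol.
n(NaHCO3) = 0.02030 / 1 = 0.02030 mol.
mass = 0.02030 mol x 84.01 g/mol = 1.71 g.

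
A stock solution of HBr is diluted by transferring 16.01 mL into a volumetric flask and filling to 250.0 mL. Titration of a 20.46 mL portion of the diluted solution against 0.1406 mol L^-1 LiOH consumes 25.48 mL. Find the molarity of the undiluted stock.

2.73 M

n(LiOH) = 0.1406 x 0.02548 = 0.003582 mol.
n(HBr) in the aliquot = 0.003582 mol.
[diluted HBr] = 0.003582 / 0.02046 = 0.1751 M.
Dilution factor = 250.0/16.01 = 15.62, so [stock] = 0.1751 x 15.62 = 2.73 M.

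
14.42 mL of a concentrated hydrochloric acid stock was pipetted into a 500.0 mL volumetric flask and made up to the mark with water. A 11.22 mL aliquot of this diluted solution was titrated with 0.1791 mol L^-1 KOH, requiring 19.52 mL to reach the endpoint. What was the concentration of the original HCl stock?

10.8 M

n(KOH) = 0.1791 x 0.01952 = 0.003496 mol.
n(HCl) in the aliquot = 0.003496 mol.
[diluted HCl] = 0.003496 / 0.01122 = 0.3116 M.
Dilution factor = 500.0/14.42 = 34.67, so [stock] = 0.3116 x 34.67 = 10.8 M.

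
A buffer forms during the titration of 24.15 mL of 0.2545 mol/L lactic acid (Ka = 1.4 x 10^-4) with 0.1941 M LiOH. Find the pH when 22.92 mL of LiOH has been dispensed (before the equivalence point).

Initial n(HC3H5O3) = 0.2545 x 0.02415 = 0.006146 mol.
n(LiOH) added = 0.1941 x 0.02292 = 0.004449 mol, converting that many moles of HC3H5O3 to C3H5O3-.
Remaining n(HC3H5O3) = 0.001697 mol; n(C3H5O3-) = 0.004449 mol.
By Henderson-Hasselbalch, pH = pKa + log([A^-]/[HA]) = 3.85 + log(0.004449/0.001697) = 3.85 + (+0.42) = 4.27.

4.27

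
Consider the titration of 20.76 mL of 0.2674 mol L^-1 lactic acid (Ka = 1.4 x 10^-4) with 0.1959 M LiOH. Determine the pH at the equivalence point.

8.45

n(HC3H5O3) = 0.2674 x 0.02076 = 0.005551 mol; V(LiOH) at equivalence = 0.005551/0.1959 = 0.02834 L.
At equivalence all the acid is converted to C3H5O3-; total volume = 0.02076 + 0.02834 = 0.04910 L, so [C3H5O3-] = 0.005551/0.04910 = 0.1131 M.
Kb = Kw/Ka = 1.0e-14 / 1.4 x 10^-4 = 7.14e-11.
[OH^-] = sqrt(Kb x [C3H5O3-]) = sqrt(7.14e-11 x 0.1131) = 2.84e-6 M.
pOH = 5.55, so pH = 14.00 - 5.55 = 8.45.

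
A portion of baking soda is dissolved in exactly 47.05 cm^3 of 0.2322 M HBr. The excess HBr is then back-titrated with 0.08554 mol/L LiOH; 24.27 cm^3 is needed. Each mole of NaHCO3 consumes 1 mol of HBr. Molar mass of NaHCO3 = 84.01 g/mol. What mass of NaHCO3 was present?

0.743 g

Total n(HBr) added = 0.2322 x 0.04705 = 0.01093 mol.
n(LiOH) used = 0.08554 x 0.02427 = 0.002076 mol, which equals the excess n(HBr).
So n(HBr) consumed by the sample = 0.01093 - 0.002076 = 0.008849 mol.
n(NaHCO3) = 0.008849 / 1 = 0.008849 mol.
mass = 0.008849 mol x 84.01 g/mol = 0.743 g.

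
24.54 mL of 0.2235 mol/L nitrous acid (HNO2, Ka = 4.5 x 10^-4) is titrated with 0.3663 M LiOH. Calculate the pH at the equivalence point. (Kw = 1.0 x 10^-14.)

n(HNO2) = 0.2235 x 0.02454 = 0.005485 mol; V(LiOH) at equivalence = 0.005485/0.3663 = 0.01497 L.
At equivalence all the acid is converted to NO2-; total volume = 0.02454 + 0.01497 = 0.03951 L, so [NO2-] = 0.005485/0.03951 = 0.1388 M.
Kb = Kw/Ka = 1.0e-14 / 4.5 x 10^-4 = 2.22e-11.
[OH^-] = sqrt(Kb x [NO2-]) = sqrt(2.22e-11 x 0.1388) = 1.76e-6 M.
pOH = 5.76, so pH = 14.00 - 5.76 = 8.24.

8.24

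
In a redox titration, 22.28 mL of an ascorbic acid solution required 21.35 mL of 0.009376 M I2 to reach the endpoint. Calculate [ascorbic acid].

0.00898 M

n(I2) = 0.009376 x 0.02135 = 0.0002002 mol.
From the balanced equation, 1 mol I2 reacts with 1 mol ascorbic acid, so n(ascorbic acid) = 0.0002002 x 1/1 = 0.0002002 mol.
[ascorbic acid] = 0.0002002 / 0.02228 L = 0.00898 M.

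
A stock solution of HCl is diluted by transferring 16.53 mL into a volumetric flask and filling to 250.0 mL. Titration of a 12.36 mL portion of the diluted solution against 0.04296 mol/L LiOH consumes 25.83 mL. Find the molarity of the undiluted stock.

n(LiOH) = 0.04296 x 0.02583 = 0.001110 mol.
n(HCl) in the aliquot = 0.001110 mol.
[diluted HCl] = 0.001110 / 0.01236 = 0.08978 M.
Dilution factor = 250.0/16.53 = 15.12, so [stock] = 0.08978 x 15.12 = 1.36 M.

1.36 M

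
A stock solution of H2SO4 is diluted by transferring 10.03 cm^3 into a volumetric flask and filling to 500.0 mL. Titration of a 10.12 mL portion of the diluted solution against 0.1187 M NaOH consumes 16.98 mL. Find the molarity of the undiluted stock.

4.96 M

n(NaOH) = 0.1187 x 0.01698 = 0.002016 mol.
n(H2SO4) in the aliquot = 0.002016 x 1/2 = 0.001008 mol.
[diluted H2SO4] = 0.001008 / 0.01012 = 0.09958 M.
Dilution factor = 500.0/10.03 = 49.85, so [stock] = 0.09958 x 49.85 = 4.96 M.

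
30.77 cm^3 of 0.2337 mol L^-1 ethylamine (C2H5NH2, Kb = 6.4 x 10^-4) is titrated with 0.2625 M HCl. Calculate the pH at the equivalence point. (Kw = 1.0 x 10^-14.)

n(C2H5NH2) = 0.2337 x 0.03077 = 0.007191 mol; V(HCl) at equivalence = 0.007191/0.2625 = 0.02739 L.
At equivalence the base is fully converted to C2H5NH3+; total volume = 0.05816 L, so [C2H5NH3+] = 0.007191/0.05816 = 0.1236 M.
Ka(C2H5NH3+) = Kw/Kb = 1.0e-14 / 6.4 x 10^-4 = 1.56e-11.
[H^+] = sqrt(Ka x [C2H5NH3+]) = sqrt(1.56e-11 x 0.1236) = 1.39e-6 M.
pH = -log(1.39e-6) = 5.86.

5.86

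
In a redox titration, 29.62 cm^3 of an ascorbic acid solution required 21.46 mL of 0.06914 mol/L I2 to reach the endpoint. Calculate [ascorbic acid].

n(I2) = 0.06914 x 0.02146 = 0.001484 mol.
From the balanced equation, 1 mol I2 reacts with 1 mol ascorbic acid, so n(ascorbic acid) = 0.001484 x 1/1 = 0.001484 mol.
[ascorbic acid] = 0.001484 / 0.02962 L = 0.0501 M.

0.0501 M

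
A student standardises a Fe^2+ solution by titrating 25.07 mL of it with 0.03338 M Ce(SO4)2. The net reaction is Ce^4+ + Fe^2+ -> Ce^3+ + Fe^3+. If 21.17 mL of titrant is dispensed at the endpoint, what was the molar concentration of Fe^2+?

n(Ce(SO4)2) = 0.03338 x 0.02117 = 0.0007067 mol.
From the balanced equation, 1 mol Ce(SO4)2 reacts with 1 mol Fe^2+, so n(Fe^2+) = 0.0007067 x 1/1 = 0.0007067 mol.
[Fe^2+] = 0.0007067 / 0.02507 L = 0.0282 M.

0.0282 M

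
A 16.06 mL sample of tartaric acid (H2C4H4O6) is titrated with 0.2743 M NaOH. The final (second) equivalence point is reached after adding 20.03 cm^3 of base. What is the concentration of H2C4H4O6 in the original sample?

n(NaOH) = 0.2743 x 0.02003 = 0.005494 mol.
At the final (second) equivalence point, 2 mol OH^- react per mol H2C4H4O6, so n(H2C4H4O6) = 0.005494 / 2 = 0.002747 mol.
[H2C4H4O6] = 0.002747 / 0.01606 L = 0.171 M.

0.171 M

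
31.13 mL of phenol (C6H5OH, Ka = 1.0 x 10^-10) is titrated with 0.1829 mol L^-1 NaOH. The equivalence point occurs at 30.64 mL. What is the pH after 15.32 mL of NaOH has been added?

15.32 mL is exactly half the equivalence volume (30.64/2), i.e. the half-equivalence point.
There, n(HA) = n(A^-), so pH = pKa = -log(1.0 x 10^-10) = 10.00.

10.00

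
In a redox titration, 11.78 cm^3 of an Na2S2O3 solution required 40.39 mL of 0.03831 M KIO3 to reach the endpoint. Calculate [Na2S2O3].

0.788 M

n(KIO3) = 0.03831 x 0.04039 = 0.001547 mol.
From the balanced equation, 1 mol KIO3 reacts with 6 mol Na2S2O3, so n(Na2S2O3) = 0.001547 x 6/1 = 0.009284 mol.
[Na2S2O3] = 0.009284 / 0.01178 L = 0.788 M.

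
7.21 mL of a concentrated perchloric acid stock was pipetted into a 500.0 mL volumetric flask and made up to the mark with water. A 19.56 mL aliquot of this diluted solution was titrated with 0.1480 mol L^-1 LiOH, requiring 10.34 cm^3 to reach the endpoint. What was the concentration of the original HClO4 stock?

5.43 M

n(LiOH) = 0.1480 x 0.01034 = 0.001530 mol.
n(HClO4) in the aliquot = 0.001530 mol.
[diluted HClO4] = 0.001530 / 0.01956 = 0.07824 M.
Dilution factor = 500.0/7.210 = 69.35, so [stock] = 0.07824 x 69.35 = 5.43 M.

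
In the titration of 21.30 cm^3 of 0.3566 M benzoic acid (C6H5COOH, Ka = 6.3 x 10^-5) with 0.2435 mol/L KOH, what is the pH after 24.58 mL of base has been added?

Initial n(C6H5COOH) = 0.3566 x 0.02130 = 0.007596 mol.
n(KOH) added = 0.2435 x 0.02458 = 0.005985 mol, converting that many moles of C6H5COOH to C6H5COO-.
Remaining n(C6H5COOH) = 0.001610 mol; n(C6H5COO-) = 0.005985 mol.
By Henderson-Hasselbalch, pH = pKa + log([A^-]/[HA]) = 4.20 + log(0.005985/0.001610) = 4.20 + (+0.57) = 4.77.

4.77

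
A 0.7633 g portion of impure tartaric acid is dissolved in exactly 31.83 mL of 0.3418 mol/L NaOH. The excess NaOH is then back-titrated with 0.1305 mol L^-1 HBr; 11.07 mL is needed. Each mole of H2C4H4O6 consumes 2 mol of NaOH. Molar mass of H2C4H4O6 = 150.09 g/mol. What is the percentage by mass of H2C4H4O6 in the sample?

Total n(NaOH) added = 0.3418 x 0.03183 = 0.01088 mol.
n(HBr) used = 0.1305 x 0.01107 = 0.001445 mol, which equals the excess n(NaOH).
So n(NaOH) consumed by the sample = 0.01088 - 0.001445 = 0.009435 mol.
n(H2C4H4O6) = 0.009435 / 2 = 0.004717 mol.
mass H2C4H4O6 = 0.004717 x 150.09 = 0.7080 g, so %H2C4H4O6 = 0.7080/0.7633 x 100 = 92.8%.

92.8%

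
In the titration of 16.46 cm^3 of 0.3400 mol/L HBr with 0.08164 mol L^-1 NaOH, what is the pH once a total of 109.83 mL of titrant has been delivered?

12.43

n(acid) = 0.3400 x 0.01646 = 0.005596 mol; n(NaOH) added = 0.08164 x 0.1098 = 0.008967 mol.
Base is in excess by 0.008967 - 0.005596 = 0.003370 mol in a total volume of 0.1263 L.
[OH^-] = 0.003370/0.1263 = 0.02669 M, so pOH = 1.57 and pH = 14.00 - 1.57 = 12.43.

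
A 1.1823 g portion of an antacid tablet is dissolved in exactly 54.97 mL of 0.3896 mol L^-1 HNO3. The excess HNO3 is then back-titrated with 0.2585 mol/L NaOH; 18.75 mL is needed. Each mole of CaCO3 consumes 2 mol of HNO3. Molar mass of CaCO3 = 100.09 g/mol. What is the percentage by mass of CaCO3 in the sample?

Total n(HNO3) added = 0.3896 x 0.05497 = 0.02142 mol.
n(NaOH) used = 0.2585 x 0.01875 = 0.004847 mol, which equals the excess n(HNO3).
So n(HNO3) consumed by the sample = 0.02142 - 0.004847 = 0.01657 mol.
n(CaCO3) = 0.01657 / 2 = 0.008285 mol.
mass CaCO3 = 0.008285 x 100.09 = 0.8292 g, so %CaCO3 = 0.8292/1.1823 x 100 = 70.1%.

70.1%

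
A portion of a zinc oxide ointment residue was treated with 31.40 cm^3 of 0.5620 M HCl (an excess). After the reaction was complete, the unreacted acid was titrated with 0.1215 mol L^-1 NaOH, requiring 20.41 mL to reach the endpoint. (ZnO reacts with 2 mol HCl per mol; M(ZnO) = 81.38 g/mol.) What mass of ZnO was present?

Total n(HCl) added = 0.5620 x 0.03140 = 0.01765 mol.
n(NaOH) used = 0.1215 x 0.02041 = 0.002480 mol, which equals the excess n(HCl).
So n(HCl) consumed by the sample = 0.01765 - 0.002480 = 0.01517 mol.
n(ZnO) = 0.01517 / 2 = 0.007583 mol.
mass = 0.007583 mol x 81.38 g/mol = 0.617 g.

0.617 g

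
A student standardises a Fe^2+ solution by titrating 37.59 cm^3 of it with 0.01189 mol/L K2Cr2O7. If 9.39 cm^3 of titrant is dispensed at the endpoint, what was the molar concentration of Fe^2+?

0.0178 M

n(K2Cr2O7) = 0.01189 x 0.009390 = 0.0001116 mol.
From the balanced equation, 1 mol K2Cr2O7 reacts with 6 mol Fe^2+, so n(Fe^2+) = 0.0001116 x 6/1 = 0.0006699 mol.
[Fe^2+] = 0.0006699 / 0.03759 L = 0.0178 M.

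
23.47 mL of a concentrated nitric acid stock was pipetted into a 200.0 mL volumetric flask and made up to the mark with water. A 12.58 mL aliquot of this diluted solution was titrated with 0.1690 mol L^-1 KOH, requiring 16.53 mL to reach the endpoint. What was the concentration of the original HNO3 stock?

1.89 M

n(KOH) = 0.1690 x 0.01653 = 0.002794 mol.
n(HNO3) in the aliquot = 0.002794 mol.
[diluted HNO3] = 0.002794 / 0.01258 = 0.2221 M.
Dilution factor = 200.0/23.47 = 8.522, so [stock] = 0.2221 x 8.522 = 1.89 M.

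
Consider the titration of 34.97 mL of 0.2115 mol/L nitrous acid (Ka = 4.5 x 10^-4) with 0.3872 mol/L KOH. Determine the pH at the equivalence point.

8.24

n(HNO2) = 0.2115 x 0.03497 = 0.007396 mol; V(KOH) at equivalence = 0.007396/0.3872 = 0.01910 L.
At equivalence all the acid is converted to NO2-; total volume = 0.03497 + 0.01910 = 0.05407 L, so [NO2-] = 0.007396/0.05407 = 0.1368 M.
Kb = Kw/Ka = 1.0e-14 / 4.5 x 10^-4 = 2.22e-11.
[OH^-] = sqrt(Kb x [NO2-]) = sqrt(2.22e-11 x 0.1368) = 1.74e-6 M.
pOH = 5.76, so pH = 14.00 - 5.76 = 8.24.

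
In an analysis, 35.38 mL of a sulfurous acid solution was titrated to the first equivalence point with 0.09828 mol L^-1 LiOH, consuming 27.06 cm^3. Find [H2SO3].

n(LiOH) = 0.09828 x 0.02706 = 0.002659 mol.
At the first equivalence point, 1 mol OH^- react per mol H2SO3, so n(H2SO3) = 0.002659 / 1 = 0.002659 mol.
[H2SO3] = 0.002659 / 0.03538 L = 0.0752 M.

0.0752 M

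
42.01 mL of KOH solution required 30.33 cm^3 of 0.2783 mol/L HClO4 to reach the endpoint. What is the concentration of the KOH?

n(HClO4) delivered = 0.2783 x 0.03033 = 0.008441 mol.
For a 1:1 reaction, n(KOH) = 0.008441 mol.
[KOH] = 0.008441 mol / 0.04201 L = 0.201 M.

0.201 M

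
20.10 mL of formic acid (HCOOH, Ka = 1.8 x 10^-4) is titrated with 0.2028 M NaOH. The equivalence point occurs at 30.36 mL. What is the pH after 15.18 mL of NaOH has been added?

3.74

15.18 mL is exactly half the equivalence volume (30.36/2), i.e. the half-equivalence point.
There, n(HA) = n(A^-), so pH = pKa = -log(1.8 x 10^-4) = 3.74.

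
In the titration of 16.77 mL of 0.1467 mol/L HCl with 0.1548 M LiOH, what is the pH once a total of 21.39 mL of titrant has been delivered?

12.35

n(acid) = 0.1467 x 0.01677 = 0.002460 mol; n(LiOH) added = 0.1548 x 0.02139 = 0.003311 mol.
Base is in excess by 0.003311 - 0.002460 = 0.0008510 mol in a total volume of 0.03816 L.
[OH^-] = 0.0008510/0.03816 = 0.02230 M, so pOH = 1.65 and pH = 14.00 - 1.65 = 12.35.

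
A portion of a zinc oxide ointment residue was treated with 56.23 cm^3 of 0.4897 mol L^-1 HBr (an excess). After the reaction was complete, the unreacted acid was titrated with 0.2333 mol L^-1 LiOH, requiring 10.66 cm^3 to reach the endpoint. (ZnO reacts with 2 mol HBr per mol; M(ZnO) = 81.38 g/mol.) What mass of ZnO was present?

1.02 g

Total n(HBr) added = 0.4897 x 0.05623 = 0.02754 mol.
n(LiOH) used = 0.2333 x 0.01066 = 0.002487 mol, which equals the excess n(HBr).
So n(HBr) consumed by the sample = 0.02754 - 0.002487 = 0.02505 mol.
n(ZnO) = 0.02505 / 2 = 0.01252 mol.
mass = 0.01252 mol x 81.38 g/mol = 1.02 g.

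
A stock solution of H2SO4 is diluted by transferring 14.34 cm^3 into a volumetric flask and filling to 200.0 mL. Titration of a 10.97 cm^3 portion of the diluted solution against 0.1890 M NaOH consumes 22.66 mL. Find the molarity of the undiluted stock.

n(NaOH) = 0.1890 x 0.02266 = 0.004283 mol.
n(H2SO4) in the aliquot = 0.004283 x 1/2 = 0.002141 mol.
[diluted H2SO4] = 0.002141 / 0.01097 = 0.1952 M.
Dilution factor = 200.0/14.34 = 13.95, so [stock] = 0.1952 x 13.95 = 2.72 M.

2.72 M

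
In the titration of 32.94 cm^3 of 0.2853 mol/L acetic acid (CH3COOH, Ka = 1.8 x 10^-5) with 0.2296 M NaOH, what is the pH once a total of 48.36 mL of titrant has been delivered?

12.32

n(acid) = 0.2853 x 0.03294 = 0.009398 mol; n(NaOH) added = 0.2296 x 0.04836 = 0.01110 mol.
Base is in excess by 0.01110 - 0.009398 = 0.001706 mol in a total volume of 0.08130 L.
[OH^-] = 0.001706/0.08130 = 0.02098 M, so pOH = 1.68 and pH = 14.00 - 1.68 = 12.32.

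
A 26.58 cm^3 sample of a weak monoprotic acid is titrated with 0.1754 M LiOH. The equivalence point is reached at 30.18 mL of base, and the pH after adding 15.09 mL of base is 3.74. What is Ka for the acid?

15.09 mL is half of the equivalence volume, so this is the half-equivalence point where [HA] = [A^-].
At half-equivalence pH = pKa, so pKa = 3.74.
Ka = 10^(-3.74) = 1.8 x 10^-4.

1.8 x 10^-4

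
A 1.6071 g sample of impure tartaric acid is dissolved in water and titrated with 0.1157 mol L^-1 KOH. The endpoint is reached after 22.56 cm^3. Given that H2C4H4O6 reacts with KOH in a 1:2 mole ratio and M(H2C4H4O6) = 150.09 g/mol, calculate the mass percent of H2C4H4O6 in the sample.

n(KOH) = 0.1157 x 0.02256 = 0.002610 mol.
n(H2C4H4O6) = 0.002610 / 2 = 0.001305 mol.
mass of H2C4H4O6 = 0.001305 x 150.09 = 0.1959 g.
% purity = 0.1959 / 1.6071 x 100 = 12.2%.

12.2%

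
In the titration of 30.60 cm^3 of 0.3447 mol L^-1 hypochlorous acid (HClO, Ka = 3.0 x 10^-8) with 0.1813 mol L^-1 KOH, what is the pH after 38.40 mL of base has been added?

Initial n(HClO) = 0.3447 x 0.03060 = 0.01055 mol.
n(KOH) added = 0.1813 x 0.03840 = 0.006962 mol, converting that many moles of HClO to ClO-.
Remaining n(HClO) = 0.003586 mol; n(ClO-) = 0.006962 mol.
By Henderson-Hasselbalch, pH = pKa + log([A^-]/[HA]) = 7.52 + log(0.006962/0.003586) = 7.52 + (+0.29) = 7.81.

7.81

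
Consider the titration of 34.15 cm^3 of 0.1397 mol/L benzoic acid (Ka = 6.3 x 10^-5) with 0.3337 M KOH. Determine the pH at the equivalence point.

8.60

n(C6H5COOH) = 0.1397 x 0.03415 = 0.004771 mol; V(KOH) at equivalence = 0.004771/0.3337 = 0.01430 L.
At equivalence all the acid is converted to C6H5COO-; total volume = 0.03415 + 0.01430 = 0.04845 L, so [C6H5COO-] = 0.004771/0.04845 = 0.09847 M.
Kb = Kw/Ka = 1.0e-14 / 6.3 x 10^-5 = 1.59e-10.
[OH^-] = sqrt(Kb x [C6H5COO-]) = sqrt(1.59e-10 x 0.09847) = 3.95e-6 M.
pOH = 5.40, so pH = 14.00 - 5.40 = 8.60.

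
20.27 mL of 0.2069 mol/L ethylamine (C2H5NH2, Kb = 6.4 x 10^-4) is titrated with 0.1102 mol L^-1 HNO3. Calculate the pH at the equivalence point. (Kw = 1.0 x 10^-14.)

5.97

n(C2H5NH2) = 0.2069 x 0.02027 = 0.004194 mol; V(HNO3) at equivalence = 0.004194/0.1102 = 0.03806 L.
At equivalence the base is fully converted to C2H5NH3+; total volume = 0.05833 L, so [C2H5NH3+] = 0.004194/0.05833 = 0.07190 M.
Ka(C2H5NH3+) = Kw/Kb = 1.0e-14 / 6.4 x 10^-4 = 1.56e-11.
[H^+] = sqrt(Ka x [C2H5NH3+]) = sqrt(1.56e-11 x 0.07190) = 1.06e-6 M.
pH = -log(1.06e-6) = 5.97.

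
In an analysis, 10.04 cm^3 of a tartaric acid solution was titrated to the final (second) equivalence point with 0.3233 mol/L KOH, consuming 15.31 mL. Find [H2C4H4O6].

0.247 M

n(KOH) = 0.3233 x 0.01531 = 0.004950 mol.
At the final (second) equivalence point, 2 mol OH^- react per mol H2C4H4O6, so n(H2C4H4O6) = 0.004950 / 2 = 0.002475 mol.
[H2C4H4O6] = 0.002475 / 0.01004 L = 0.247 M.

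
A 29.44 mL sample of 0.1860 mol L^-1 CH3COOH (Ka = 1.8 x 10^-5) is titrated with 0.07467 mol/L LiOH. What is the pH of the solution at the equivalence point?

n(CH3COOH) = 0.1860 x 0.02944 = 0.005476 mol; V(LiOH) at equivalence = 0.005476/0.07467 = 0.07333 L.
At equivalence all the acid is converted to CH3COO-; total volume = 0.02944 + 0.07333 = 0.1028 L, so [CH3COO-] = 0.005476/0.1028 = 0.05328 M.
Kb = Kw/Ka = 1.0e-14 / 1.8 x 10^-5 = 5.56e-10.
[OH^-] = sqrt(Kb x [CH3COO-]) = sqrt(5.56e-10 x 0.05328) = 5.44e-6 M.
pOH = 5.26, so pH = 14.00 - 5.26 = 8.74.

8.74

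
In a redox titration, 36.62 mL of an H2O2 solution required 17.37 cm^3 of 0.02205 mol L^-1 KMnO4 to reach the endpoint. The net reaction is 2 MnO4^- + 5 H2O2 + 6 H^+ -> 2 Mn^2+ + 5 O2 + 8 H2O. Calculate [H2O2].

n(KMnO4) = 0.02205 x 0.01737 = 0.0003830 mol.
From the balanced equation, 2 mol KMnO4 reacts with 5 mol H2O2, so n(H2O2) = 0.0003830 x 5/2 = 0.0009575 mol.
[H2O2] = 0.0009575 / 0.03662 L = 0.0261 M.

0.0261 M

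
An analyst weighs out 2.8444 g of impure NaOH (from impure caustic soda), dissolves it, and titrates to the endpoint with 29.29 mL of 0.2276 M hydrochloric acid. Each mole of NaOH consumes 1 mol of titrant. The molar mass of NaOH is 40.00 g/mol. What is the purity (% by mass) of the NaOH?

n(HCl) = 0.2276 x 0.02929 = 0.006666 mol.
n(NaOH) = 0.006666 / 1 = 0.006666 mol.
mass of NaOH = 0.006666 x 40.00 = 0.2667 g.
% purity = 0.2667 / 2.8444 x 100 = 9.37%.

9.37%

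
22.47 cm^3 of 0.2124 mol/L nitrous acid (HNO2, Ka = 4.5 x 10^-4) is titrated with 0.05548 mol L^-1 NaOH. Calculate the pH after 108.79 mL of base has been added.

n(acid) = 0.2124 x 0.02247 = 0.004773 mol; n(NaOH) added = 0.05548 x 0.1088 = 0.006036 mol.
Base is in excess by 0.006036 - 0.004773 = 0.001263 mol in a total volume of 0.1313 L.
[OH^-] = 0.001263/0.1313 = 0.009622 M, so pOH = 2.02 and pH = 14.00 - 2.02 = 11.98.

11.98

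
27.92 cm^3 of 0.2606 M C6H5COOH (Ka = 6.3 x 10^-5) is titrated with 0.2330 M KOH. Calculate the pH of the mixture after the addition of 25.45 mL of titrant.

Initial n(C6H5COOH) = 0.2606 x 0.02792 = 0.007276 mol.
n(KOH) added = 0.2330 x 0.02545 = 0.005930 mol, converting that many moles of C6H5COOH to C6H5COO-.
Remaining n(C6H5COOH) = 0.001346 mol; n(C6H5COO-) = 0.005930 mol.
By Henderson-Hasselbalch, pH = pKa + log([A^-]/[HA]) = 4.20 + log(0.005930/0.001346) = 4.20 + (+0.64) = 4.84.

4.84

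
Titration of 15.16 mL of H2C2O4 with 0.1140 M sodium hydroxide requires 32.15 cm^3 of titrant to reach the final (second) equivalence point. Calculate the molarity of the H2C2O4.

n(NaOH) = 0.1140 x 0.03215 = 0.003665 mol.
At the final (second) equivalence point, 2 mol OH^- react per mol H2C2O4, so n(H2C2O4) = 0.003665 / 2 = 0.001833 mol.
[H2C2O4] = 0.001833 / 0.01516 L = 0.121 M.

0.121 M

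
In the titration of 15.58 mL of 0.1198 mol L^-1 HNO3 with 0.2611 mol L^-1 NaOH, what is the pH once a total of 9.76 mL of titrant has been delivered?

12.43

n(acid) = 0.1198 x 0.01558 = 0.001866 mol; n(NaOH) added = 0.2611 x 0.009760 = 0.002548 mol.
Base is in excess by 0.002548 - 0.001866 = 0.0006819 mol in a total volume of 0.02534 L.
[OH^-] = 0.0006819/0.02534 = 0.02691 M, so pOH = 1.57 and pH = 14.00 - 1.57 = 12.43.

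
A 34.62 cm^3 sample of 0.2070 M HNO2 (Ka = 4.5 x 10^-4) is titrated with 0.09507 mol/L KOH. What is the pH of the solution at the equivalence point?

8.08

n(HNO2) = 0.2070 x 0.03462 = 0.007166 mol; V(KOH) at equivalence = 0.007166/0.09507 = 0.07538 L.
At equivalence all the acid is converted to NO2-; total volume = 0.03462 + 0.07538 = 0.1100 L, so [NO2-] = 0.007166/0.1100 = 0.06515 M.
Kb = Kw/Ka = 1.0e-14 / 4.5 x 10^-4 = 2.22e-11.
[OH^-] = sqrt(Kb x [NO2-]) = sqrt(2.22e-11 x 0.06515) = 1.20e-6 M.
pOH = 5.92, so pH = 14.00 - 5.92 = 8.08.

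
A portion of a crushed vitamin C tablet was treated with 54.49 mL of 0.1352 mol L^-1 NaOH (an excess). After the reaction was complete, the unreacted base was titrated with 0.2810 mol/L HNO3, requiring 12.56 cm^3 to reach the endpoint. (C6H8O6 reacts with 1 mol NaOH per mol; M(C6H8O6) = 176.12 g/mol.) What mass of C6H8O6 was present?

0.676 g

Total n(NaOH) added = 0.1352 x 0.05449 = 0.007367 mol.
n(HNO3) used = 0.2810 x 0.01256 = 0.003529 mol, which equals the excess n(NaOH).
So n(NaOH) consumed by the sample = 0.007367 - 0.003529 = 0.003838 mol.
n(C6H8O6) = 0.003838 / 1 = 0.003838 mol.
mass = 0.003838 mol x 176.12 g/mol = 0.676 g.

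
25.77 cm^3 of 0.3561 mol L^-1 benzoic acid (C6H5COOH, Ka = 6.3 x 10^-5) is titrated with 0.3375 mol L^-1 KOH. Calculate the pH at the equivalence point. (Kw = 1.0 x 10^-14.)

n(C6H5COOH) = 0.3561 x 0.02577 = 0.009177 mol; V(KOH) at equivalence = 0.009177/0.3375 = 0.02719 L.
At equivalence all the acid is converted to C6H5COO-; total volume = 0.02577 + 0.02719 = 0.05296 L, so [C6H5COO-] = 0.009177/0.05296 = 0.1733 M.
Kb = Kw/Ka = 1.0e-14 / 6.3 x 10^-5 = 1.59e-10.
[OH^-] = sqrt(Kb x [C6H5COO-]) = sqrt(1.59e-10 x 0.1733) = 5.24e-6 M.
pOH = 5.28, so pH = 14.00 - 5.28 = 8.72.

8.72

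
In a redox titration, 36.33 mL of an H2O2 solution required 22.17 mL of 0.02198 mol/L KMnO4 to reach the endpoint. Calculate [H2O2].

n(KMnO4) = 0.02198 x 0.02217 = 0.0004873 mol.
From the balanced equation, 2 mol KMnO4 reacts with 5 mol H2O2, so n(H2O2) = 0.0004873 x 5/2 = 0.001218 mol.
[H2O2] = 0.001218 / 0.03633 L = 0.0335 M.

0.0335 M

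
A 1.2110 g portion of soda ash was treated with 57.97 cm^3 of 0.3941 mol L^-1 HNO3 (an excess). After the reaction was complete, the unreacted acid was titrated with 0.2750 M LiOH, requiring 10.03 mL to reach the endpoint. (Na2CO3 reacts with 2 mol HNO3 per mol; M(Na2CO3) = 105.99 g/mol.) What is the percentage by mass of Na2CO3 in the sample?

87.9%

Total n(HNO3) added = 0.3941 x 0.05797 = 0.02285 mol.
n(LiOH) used = 0.2750 x 0.01003 = 0.002758 mol, which equals the excess n(HNO3).
So n(HNO3) consumed by the sample = 0.02285 - 0.002758 = 0.02009 mol.
n(Na2CO3) = 0.02009 / 2 = 0.01004 mol.
mass Na2CO3 = 0.01004 x 105.99 = 1.065 g, so %Na2CO3 = 1.065/1.2110 x 100 = 87.9%.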